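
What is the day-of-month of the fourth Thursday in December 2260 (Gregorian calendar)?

December 1, 2260 is a Saturday, so the first Thursday is the 6th.
The fourth Thursday is 6 + 21 = 27.

27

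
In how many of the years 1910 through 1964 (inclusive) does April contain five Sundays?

April has 30 days; it has five Sundays when Sunday falls among the first (month-length − 28) days — i.e. when April 1 is one of Sunday/Saturday.
April 1 by year: 1910:Fri 1911:Sat✓ 1912:Mon 1913:Tue 1914:Wed 1915:Thu 1916:Sat✓ 1917:Sun✓ 1918:Mon 1919:Tue 1920:Thu 1921:Fri 1922:Sat✓ 1923:Sun✓ 1924:Tue …(25 more)… 1950:Sat✓ 1951:Sun✓ 1952:Tue 1953:Wed 1954:Thu 1955:Fri 1956:Sun✓ 1957:Mon 1958:Tue 1959:Wed 1960:Fri 1961:Sat✓ 1962:Sun✓ 1963:Mon 1964:Wed
Years with five Sundays: 1911, 1916, 1917, 1922, 1923, 1928, 1933, 1934, 1939, 1944, 1945, 1950, 1951, 1956, 1961, 1962 → 16.

16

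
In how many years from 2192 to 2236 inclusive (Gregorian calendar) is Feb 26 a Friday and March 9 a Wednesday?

3

Check each year's weekday for Feb 26 and March 9:
  2192: Sun/Fri  2193: Tue/Sat  2194: Wed/Sun  2195: Thu/Mon  2196: Fri/Wed ✓  2197: Sun/Thu  2198: Mon/Fri  2199: Tue/Sat  2200: Wed/Sun  2201: Thu/Mon  2202: Fri/Tue  2203: Sat/Wed  2204: Sun/Fri  2205: Tue/Sat  …(17 more)…  2223: Wed/Sun  2224: Thu/Tue  2225: Sat/Wed  2226: Sun/Thu  2227: Mon/Fri  2228: Tue/Sun  2229: Thu/Mon  2230: Fri/Tue  2231: Sat/Wed  2232: Sun/Fri  2233: Tue/Sat  2234: Wed/Sun  2235: Thu/Mon  2236: Fri/Wed ✓
Both conditions hold in: 2196, 2208, 2236 — 3.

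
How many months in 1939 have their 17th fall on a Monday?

Check the 17th of each month of 1939: Jan 17: Tue, Feb 17: Fri, Mar 17: Fri, Apr 17: Mon, May 17: Wed, Jun 17: Sat, Jul 17: Mon, Aug 17: Thu, Sep 17: Sun, Oct 17: Tue, Nov 17: Fri, Dec 17: Sun.
Monday occurs in April, July — 2 months.

2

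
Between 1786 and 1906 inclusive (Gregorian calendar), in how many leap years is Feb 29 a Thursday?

3

Leap years in 1786–1906: 28 of them.
Feb 29 weekday advances by 5 (mod 7) from one leap year to the next four years later (or differs when a century non-leap intervenes).
Leap-day weekdays: 1788:Fri 1792:Wed 1796:Mon 1804:Wed 1808:Mon 1812:Sat 1816:Thu✓ 1820:Tue 1824:Sun 1828:Fri 1832:Wed 1836:Mon 1840:Sat 1844:Thu✓ 1848:Tue 1852:Sun 1856:Fri 1860:Wed 1864:Mon 1868:Sat 1872:Thu✓ 1876:Tue 1880:Sun 1884:Fri 1888:Wed 1892:Mon 1896:Sat 1904:Mon
Thursday: 1816, 1844, 1872 → 3.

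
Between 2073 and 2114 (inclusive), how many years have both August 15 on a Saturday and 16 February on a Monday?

5

Check each year's weekday for August 15 and 16 February:
  2073: Tue/Thu  2074: Wed/Fri  2075: Thu/Sat  2076: Sat/Sun  2077: Sun/Tue  2078: Mon/Wed  2079: Tue/Thu  2080: Thu/Fri  2081: Fri/Sun  2082: Sat/Mon ✓  2083: Sun/Tue  2084: Tue/Wed  2085: Wed/Fri  2086: Thu/Sat  …(14 more)…  2101: Mon/Wed  2102: Tue/Thu  2103: Wed/Fri  2104: Fri/Sat  2105: Sat/Mon ✓  2106: Sun/Tue  2107: Mon/Wed  2108: Wed/Thu  2109: Thu/Sat  2110: Fri/Sun  2111: Sat/Mon ✓  2112: Mon/Tue  2113: Tue/Thu  2114: Wed/Fri
Both conditions hold in: 2082, 2093, 2099, 2105, 2111 — 5.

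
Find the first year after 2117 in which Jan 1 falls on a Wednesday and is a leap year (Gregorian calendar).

2144

Jan 1 advances by 2 weekdays after a leap year and by 1 after a common year.
2117: Jan 1 is Friday.
2118: Saturday
2119: Sunday
2120: Monday (leap)
2121: Wednesday
2122: Thursday
2123: Friday
2124: Saturday (leap)
2125: Monday
2126: Tuesday
2127: Wednesday
2128: Thursday (leap)
2129: Saturday
2130: Sunday
2131: Monday
2132: Tuesday (leap)
2133: Thursday
2134: Friday
2135: Saturday
2136: Sunday (leap)
2137: Tuesday
2138: Wednesday
2139: Thursday
2140: Friday (leap)
2141: Sunday
2142: Monday
2143: Tuesday
2144: Wednesday (leap)
2144 begins on a Wednesday and is a leap year.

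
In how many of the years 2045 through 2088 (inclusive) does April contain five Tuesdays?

April has 30 days; it has five Tuesdays when Tuesday falls among the first (month-length − 28) days — i.e. when April 1 is one of Tuesday/Monday.
April 1 by year: 2045:Sat 2046:Sun 2047:Mon✓ 2048:Wed 2049:Thu 2050:Fri 2051:Sat 2052:Mon✓ 2053:Tue✓ 2054:Wed 2055:Thu 2056:Sat 2057:Sun 2058:Mon✓ 2059:Tue✓ …(14 more)… 2074:Sun 2075:Mon✓ 2076:Wed 2077:Thu 2078:Fri 2079:Sat 2080:Mon✓ 2081:Tue✓ 2082:Wed 2083:Thu 2084:Sat 2085:Sun 2086:Mon✓ 2087:Tue✓ 2088:Thu
Years with five Tuesdays: 2047, 2052, 2053, 2058, 2059, 2064, 2069, 2070, 2075, 2080, 2081, 2086, 2087 → 13.

13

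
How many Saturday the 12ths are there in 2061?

3

Check the 12th of each month of 2061: Jan 12: Wed, Feb 12: Sat, Mar 12: Sat, Apr 12: Tue, May 12: Thu, Jun 12: Sun, Jul 12: Tue, Aug 12: Fri, Sep 12: Mon, Oct 12: Wed, Nov 12: Sat, Dec 12: Mon.
Saturday occurs in February, March, November — 3 months.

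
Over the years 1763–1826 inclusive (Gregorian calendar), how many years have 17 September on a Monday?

9

Track 17 September's weekday year by year (advancing +1, or +2 across a Feb 29):
  1763: Sat  1764: Mon (+2) ✓  1765: Tue (+1)  1766: Wed (+1)  1767: Thu (+1)
  1768: Sat (+2)  1769: Sun (+1)  1770: Mon (+1) ✓  1771: Tue (+1)  1772: Thu (+2)
  1773: Fri (+1)  1774: Sat (+1)  1775: Sun (+1)  1776: Tue (+2)  … (36 more years) …
  1813: Fri (+1)  1814: Sat (+1)  1815: Sun (+1)  1816: Tue (+2)  1817: Wed (+1)
  1818: Thu (+1)  1819: Fri (+1)  1820: Sun (+2)  1821: Mon (+1) ✓  1822: Tue (+1)
  1823: Wed (+1)  1824: Fri (+2)  1825: Sat (+1)  1826: Sun (+1)
Monday years: 1764, 1770, 1781, 1787, 1792, 1798, 1804, 1810, 1821 — 9 in total.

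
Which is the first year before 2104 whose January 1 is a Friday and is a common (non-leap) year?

Jan 1 advances by 2 weekdays after a leap year and by 1 after a common year.
2104: Jan 1 is Tuesday (leap).
2103: Monday
2102: Sunday
2101: Saturday
2100: Friday
2100 begins on a Friday and is a common year.

2100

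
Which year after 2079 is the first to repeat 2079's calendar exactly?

2090

Two years share a calendar iff Jan 1 falls on the same weekday and both are leap or both are common. 2079: Jan 1 is Sunday, common year.
2080: Jan 1 Monday, leap
2081: Jan 1 Wednesday, common
2082: Jan 1 Thursday, common
2083: Jan 1 Friday, common
2084: Jan 1 Saturday, leap
2085: Jan 1 Monday, common
2086: Jan 1 Tuesday, common
2087: Jan 1 Wednesday, common
2088: Jan 1 Thursday, leap
2089: Jan 1 Saturday, common
2090: Jan 1 Sunday, common
2090 matches on both conditions.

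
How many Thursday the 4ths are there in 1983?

Check the 4th of each month of 1983: Jan 4: Tue, Feb 4: Fri, Mar 4: Fri, Apr 4: Mon, May 4: Wed, Jun 4: Sat, Jul 4: Mon, Aug 4: Thu, Sep 4: Sun, Oct 4: Tue, Nov 4: Fri, Dec 4: Sun.
Thursday occurs in August — 1 month.

1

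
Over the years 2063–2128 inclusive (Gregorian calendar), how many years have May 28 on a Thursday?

10

Track May 28's weekday year by year (advancing +1, or +2 across a Feb 29):
  2063: Mon  2064: Wed (+2)  2065: Thu (+1) ✓  2066: Fri (+1)  2067: Sat (+1)
  2068: Mon (+2)  2069: Tue (+1)  2070: Wed (+1)  2071: Thu (+1) ✓  2072: Sat (+2)
  2073: Sun (+1)  2074: Mon (+1)  2075: Tue (+1)  2076: Thu (+2) ✓  … (38 more years) …
  2115: Tue (+1)  2116: Thu (+2) ✓  2117: Fri (+1)  2118: Sat (+1)  2119: Sun (+1)
  2120: Tue (+2)  2121: Wed (+1)  2122: Thu (+1) ✓  2123: Fri (+1)  2124: Sun (+2)
  2125: Mon (+1)  2126: Tue (+1)  2127: Wed (+1)  2128: Fri (+2)
Thursday years: 2065, 2071, 2076, 2082, 2093, 2099, 2105, 2111, 2116, 2122 — 10 in total.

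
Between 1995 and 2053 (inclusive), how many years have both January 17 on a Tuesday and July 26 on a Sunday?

0

Check each year's weekday for January 17 and July 26:
  1995: Tue/Wed  1996: Wed/Fri  1997: Fri/Sat  1998: Sat/Sun  1999: Sun/Mon  2000: Mon/Wed  2001: Wed/Thu  2002: Thu/Fri  2003: Fri/Sat  2004: Sat/Mon  2005: Mon/Tue  2006: Tue/Wed  2007: Wed/Thu  2008: Thu/Sat  …(31 more)…  2040: Tue/Thu  2041: Thu/Fri  2042: Fri/Sat  2043: Sat/Sun  2044: Sun/Tue  2045: Tue/Wed  2046: Wed/Thu  2047: Thu/Fri  2048: Fri/Sun  2049: Sun/Mon  2050: Mon/Tue  2051: Tue/Wed  2052: Wed/Fri  2053: Fri/Sat
Both conditions hold in: no year — 0.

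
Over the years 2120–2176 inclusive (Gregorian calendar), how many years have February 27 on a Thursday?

8

Track February 27's weekday year by year (advancing +1, or +2 across a Feb 29):
  2120: Tue  2121: Thu (+2) ✓  2122: Fri (+1)  2123: Sat (+1)  2124: Sun (+1)
  2125: Tue (+2)  2126: Wed (+1)  2127: Thu (+1) ✓  2128: Fri (+1)  2129: Sun (+2)
  2130: Mon (+1)  2131: Tue (+1)  2132: Wed (+1)  2133: Fri (+2)  … (29 more years) …
  2163: Sun (+1)  2164: Mon (+1)  2165: Wed (+2)  2166: Thu (+1) ✓  2167: Fri (+1)
  2168: Sat (+1)  2169: Mon (+2)  2170: Tue (+1)  2171: Wed (+1)  2172: Thu (+1) ✓
  2173: Sat (+2)  2174: Sun (+1)  2175: Mon (+1)  2176: Tue (+1)
Thursday years: 2121, 2127, 2138, 2144, 2149, 2155, 2166, 2172 — 8 in total.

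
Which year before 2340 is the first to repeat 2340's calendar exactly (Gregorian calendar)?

Two years share a calendar iff Jan 1 falls on the same weekday and both are leap or both are common. 2340: Jan 1 is Monday, leap year.
2339: Jan 1 Sunday, common
2338: Jan 1 Saturday, common
2337: Jan 1 Friday, common
2336: Jan 1 Wednesday, leap
2335: Jan 1 Tuesday, common
2334: Jan 1 Monday, common
2333: Jan 1 Sunday, common
2332: Jan 1 Friday, leap
2331: Jan 1 Thursday, common
2330: Jan 1 Wednesday, common
2329: Jan 1 Tuesday, common
2328: Jan 1 Sunday, leap
2327: Jan 1 Saturday, common
2326: Jan 1 Friday, common
2325: Jan 1 Thursday, common
2324: Jan 1 Tuesday, leap
2323: Jan 1 Monday, common
2322: Jan 1 Sunday, common
2321: Jan 1 Saturday, common
2320: Jan 1 Thursday, leap
2319: Jan 1 Wednesday, common
2318: Jan 1 Tuesday, common
2317: Jan 1 Monday, common
2316: Jan 1 Saturday, leap
2315: Jan 1 Friday, common
2314: Jan 1 Thursday, common
2313: Jan 1 Wednesday, common
2312: Jan 1 Monday, leap
2312 matches on both conditions.

2312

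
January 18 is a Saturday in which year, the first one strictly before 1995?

1992

From one year to the next, a fixed date's weekday advances by 1, or by 2 when a Feb 29 lies between the two dates.
1995: January 18 is Wednesday.
1994: Tuesday (−1)
1993: Monday (−1)
1992: Saturday (−2)
January 18 falls on a Saturday in 1992.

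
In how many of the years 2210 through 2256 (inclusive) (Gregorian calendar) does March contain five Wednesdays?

20

March has 31 days; it has five Wednesdays when Wednesday falls among the first (month-length − 28) days — i.e. when March 1 is one of Wednesday/Tuesday/Monday.
March 1 by year: 2210:Thu 2211:Fri 2212:Sun 2213:Mon✓ 2214:Tue✓ 2215:Wed✓ 2216:Fri 2217:Sat 2218:Sun 2219:Mon✓ 2220:Wed✓ 2221:Thu 2222:Fri 2223:Sat 2224:Mon✓ …(17 more)… 2242:Tue✓ 2243:Wed✓ 2244:Fri 2245:Sat 2246:Sun 2247:Mon✓ 2248:Wed✓ 2249:Thu 2250:Fri 2251:Sat 2252:Mon✓ 2253:Tue✓ 2254:Wed✓ 2255:Thu 2256:Sat
Years with five Wednesdays: 2213, 2214, 2215, 2219, 2220, 2224, 2225, 2226, 2230, 2231, 2236, 2237, 2241, 2242, 2243, 2247, 2248, 2252, 2253, 2254 → 20.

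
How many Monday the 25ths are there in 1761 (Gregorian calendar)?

Check the 25th of each month of 1761: Jan 25: Sun, Feb 25: Wed, Mar 25: Wed, Apr 25: Sat, May 25: Mon, Jun 25: Thu, Jul 25: Sat, Aug 25: Tue, Sep 25: Fri, Oct 25: Sun, Nov 25: Wed, Dec 25: Fri.
Monday occurs in May — 1 month.

1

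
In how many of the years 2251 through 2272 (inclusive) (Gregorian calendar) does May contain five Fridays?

9

May has 31 days; it has five Fridays when Friday falls among the first (month-length − 28) days — i.e. when May 1 is one of Friday/Thursday/Wednesday.
May 1 by year: 2251:Thu✓ 2252:Sat 2253:Sun 2254:Mon 2255:Tue 2256:Thu✓ 2257:Fri✓ 2258:Sat 2259:Sun 2260:Tue 2261:Wed✓ 2262:Thu✓ 2263:Fri✓ 2264:Sun 2265:Mon 2266:Tue 2267:Wed✓ 2268:Fri✓ 2269:Sat 2270:Sun 2271:Mon 2272:Wed✓
Years with five Fridays: 2251, 2256, 2257, 2261, 2262, 2263, 2267, 2268, 2272 → 9.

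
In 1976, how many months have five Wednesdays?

4

A month of length L has five Wednesdays iff its first Wednesday is on day ≤ L−28 (so day 1–3 in a 31-day month, 1–2 in a 30-day month, day 1 in a leap February).
Checking each month of 1976: Jan starts Thu (31d); Feb starts Sun (29d); Mar starts Mon (31d) ✓; Apr starts Thu (30d); May starts Sat (31d); Jun starts Tue (30d) ✓; Jul starts Thu (31d); Aug starts Sun (31d); Sep starts Wed (30d) ✓; Oct starts Fri (31d); Nov starts Mon (30d); Dec starts Wed (31d) ✓.
Five-Wednesday months: March, June, September, December → 4.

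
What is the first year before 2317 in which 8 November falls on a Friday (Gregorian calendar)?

2312

From one year to the next, a fixed date's weekday advances by 1, or by 2 when a Feb 29 lies between the two dates.
2317: November 8 is Thursday.
2316: Wednesday (−1)
2315: Monday (−2)
2314: Sunday (−1)
2313: Saturday (−1)
2312: Friday (−1)
8 November falls on a Friday in 2312.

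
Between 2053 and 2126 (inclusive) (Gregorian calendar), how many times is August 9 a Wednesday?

Track August 9's weekday year by year (advancing +1, or +2 across a Feb 29):
  2053: Sat  2054: Sun (+1)  2055: Mon (+1)  2056: Wed (+2) ✓  2057: Thu (+1)
  2058: Fri (+1)  2059: Sat (+1)  2060: Mon (+2)  2061: Tue (+1)  2062: Wed (+1) ✓
  2063: Thu (+1)  2064: Sat (+2)  2065: Sun (+1)  2066: Mon (+1)  … (46 more years) …
  2113: Wed (+1) ✓  2114: Thu (+1)  2115: Fri (+1)  2116: Sun (+2)  2117: Mon (+1)
  2118: Tue (+1)  2119: Wed (+1) ✓  2120: Fri (+2)  2121: Sat (+1)  2122: Sun (+1)
  2123: Mon (+1)  2124: Wed (+2) ✓  2125: Thu (+1)  2126: Fri (+1)
Wednesday years: 2056, 2062, 2073, 2079, 2084, 2090, 2102, 2113, 2119, 2124 — 10 in total.

10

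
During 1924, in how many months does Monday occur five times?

4

A month of length L has five Mondays iff its first Monday is on day ≤ L−28 (so day 1–3 in a 31-day month, 1–2 in a 30-day month, day 1 in a leap February).
Checking each month of 1924: Jan starts Tue (31d); Feb starts Fri (29d); Mar starts Sat (31d) ✓; Apr starts Tue (30d); May starts Thu (31d); Jun starts Sun (30d) ✓; Jul starts Tue (31d); Aug starts Fri (31d); Sep starts Mon (30d) ✓; Oct starts Wed (31d); Nov starts Sat (30d); Dec starts Mon (31d) ✓.
Five-Monday months: March, June, September, December → 4.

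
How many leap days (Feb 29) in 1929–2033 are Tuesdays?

4

Leap years in 1929–2033: 26 of them.
Feb 29 weekday advances by 5 (mod 7) from one leap year to the next four years later (or differs when a century non-leap intervenes).
Leap-day weekdays: 1932:Mon 1936:Sat 1940:Thu 1944:Tue✓ 1948:Sun 1952:Fri 1956:Wed 1960:Mon 1964:Sat 1968:Thu 1972:Tue✓ 1976:Sun 1980:Fri 1984:Wed 1988:Mon 1992:Sat 1996:Thu 2000:Tue✓ 2004:Sun 2008:Fri 2012:Wed 2016:Mon 2020:Sat 2024:Thu 2028:Tue✓ 2032:Sun
Tuesday: 1944, 1972, 2000, 2028 → 4.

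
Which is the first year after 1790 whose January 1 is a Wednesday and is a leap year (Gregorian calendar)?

1812

Jan 1 advances by 2 weekdays after a leap year and by 1 after a common year.
1790: Jan 1 is Friday.
1791: Saturday
1792: Sunday (leap)
1793: Tuesday
1794: Wednesday
1795: Thursday
1796: Friday (leap)
1797: Sunday
1798: Monday
1799: Tuesday
1800: Wednesday
1801: Thursday
1802: Friday
1803: Saturday
1804: Sunday (leap)
1805: Tuesday
1806: Wednesday
1807: Thursday
1808: Friday (leap)
1809: Sunday
1810: Monday
1811: Tuesday
1812: Wednesday (leap)
1812 begins on a Wednesday and is a leap year.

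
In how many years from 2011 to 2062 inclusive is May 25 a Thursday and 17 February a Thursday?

2

Check each year's weekday for May 25 and 17 February:
  2011: Wed/Thu  2012: Fri/Fri  2013: Sat/Sun  2014: Sun/Mon  2015: Mon/Tue  2016: Wed/Wed  2017: Thu/Fri  2018: Fri/Sat  2019: Sat/Sun  2020: Mon/Mon  2021: Tue/Wed  2022: Wed/Thu  2023: Thu/Fri  2024: Sat/Sat  …(24 more)…  2049: Tue/Wed  2050: Wed/Thu  2051: Thu/Fri  2052: Sat/Sat  2053: Sun/Mon  2054: Mon/Tue  2055: Tue/Wed  2056: Thu/Thu ✓  2057: Fri/Sat  2058: Sat/Sun  2059: Sun/Mon  2060: Tue/Tue  2061: Wed/Thu  2062: Thu/Fri
Both conditions hold in: 2028, 2056 — 2.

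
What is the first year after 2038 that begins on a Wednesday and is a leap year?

Jan 1 advances by 2 weekdays after a leap year and by 1 after a common year.
2038: Jan 1 is Friday.
2039: Saturday
2040: Sunday (leap)
2041: Tuesday
2042: Wednesday
2043: Thursday
2044: Friday (leap)
2045: Sunday
2046: Monday
2047: Tuesday
2048: Wednesday (leap)
2048 begins on a Wednesday and is a leap year.

2048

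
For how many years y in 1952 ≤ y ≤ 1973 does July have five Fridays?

July has 31 days; it has five Fridays when Friday falls among the first (month-length − 28) days — i.e. when July 1 is one of Friday/Thursday/Wednesday.
July 1 by year: 1952:Tue 1953:Wed✓ 1954:Thu✓ 1955:Fri✓ 1956:Sun 1957:Mon 1958:Tue 1959:Wed✓ 1960:Fri✓ 1961:Sat 1962:Sun 1963:Mon 1964:Wed✓ 1965:Thu✓ 1966:Fri✓ 1967:Sat 1968:Mon 1969:Tue 1970:Wed✓ 1971:Thu✓ 1972:Sat 1973:Sun
Years with five Fridays: 1953, 1954, 1955, 1959, 1960, 1964, 1965, 1966, 1970, 1971 → 10.

10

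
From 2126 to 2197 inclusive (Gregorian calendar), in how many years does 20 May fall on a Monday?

Track 20 May's weekday year by year (advancing +1, or +2 across a Feb 29):
  2126: Mon ✓  2127: Tue (+1)  2128: Thu (+2)  2129: Fri (+1)  2130: Sat (+1)
  2131: Sun (+1)  2132: Tue (+2)  2133: Wed (+1)  2134: Thu (+1)  2135: Fri (+1)
  2136: Sun (+2)  2137: Mon (+1) ✓  2138: Tue (+1)  2139: Wed (+1)  … (44 more years) …
  2184: Thu (+2)  2185: Fri (+1)  2186: Sat (+1)  2187: Sun (+1)  2188: Tue (+2)
  2189: Wed (+1)  2190: Thu (+1)  2191: Fri (+1)  2192: Sun (+2)  2193: Mon (+1) ✓
  2194: Tue (+1)  2195: Wed (+1)  2196: Fri (+2)  2197: Sat (+1)
Monday years: 2126, 2137, 2143, 2148, 2154, 2165, 2171, 2176, 2182, 2193 — 10 in total.

10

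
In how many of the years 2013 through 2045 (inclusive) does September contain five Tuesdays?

10

September has 30 days; it has five Tuesdays when Tuesday falls among the first (month-length − 28) days — i.e. when September 1 is one of Tuesday/Monday.
September 1 by year: 2013:Sun 2014:Mon✓ 2015:Tue✓ 2016:Thu 2017:Fri 2018:Sat 2019:Sun 2020:Tue✓ 2021:Wed 2022:Thu 2023:Fri 2024:Sun 2025:Mon✓ 2026:Tue✓ 2027:Wed …(3 more)… 2031:Mon✓ 2032:Wed 2033:Thu 2034:Fri 2035:Sat 2036:Mon✓ 2037:Tue✓ 2038:Wed 2039:Thu 2040:Sat 2041:Sun 2042:Mon✓ 2043:Tue✓ 2044:Thu 2045:Fri
Years with five Tuesdays: 2014, 2015, 2020, 2025, 2026, 2031, 2036, 2037, 2042, 2043 → 10.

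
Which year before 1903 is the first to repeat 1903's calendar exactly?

Two years share a calendar iff Jan 1 falls on the same weekday and both are leap or both are common. 1903: Jan 1 is Thursday, common year.
1902: Jan 1 Wednesday, common
1901: Jan 1 Tuesday, common
1900: Jan 1 Monday, common
1899: Jan 1 Sunday, common
1898: Jan 1 Saturday, common
1897: Jan 1 Friday, common
1896: Jan 1 Wednesday, leap
1895: Jan 1 Tuesday, common
1894: Jan 1 Monday, common
1893: Jan 1 Sunday, common
1892: Jan 1 Friday, leap
1891: Jan 1 Thursday, common
1891 matches on both conditions.

1891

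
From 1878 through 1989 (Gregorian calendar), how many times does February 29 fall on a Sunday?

4

Leap years in 1878–1989: 27 of them.
Feb 29 weekday advances by 5 (mod 7) from one leap year to the next four years later (or differs when a century non-leap intervenes).
Leap-day weekdays: 1880:Sun✓ 1884:Fri 1888:Wed 1892:Mon 1896:Sat 1904:Mon 1908:Sat 1912:Thu 1916:Tue 1920:Sun✓ 1924:Fri 1928:Wed 1932:Mon 1936:Sat 1940:Thu 1944:Tue 1948:Sun✓ 1952:Fri 1956:Wed 1960:Mon 1964:Sat 1968:Thu 1972:Tue 1976:Sun✓ 1980:Fri 1984:Wed 1988:Mon
Sunday: 1880, 1920, 1948, 1976 → 4.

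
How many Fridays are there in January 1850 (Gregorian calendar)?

January 1850 has 31 days and begins on Tuesday.
The first Friday is January 4.
Fridays fall on 4, 11, 18, 25 — that's 4.

4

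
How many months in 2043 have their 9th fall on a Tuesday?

Check the 9th of each month of 2043: Jan 9: Fri, Feb 9: Mon, Mar 9: Mon, Apr 9: Thu, May 9: Sat, Jun 9: Tue, Jul 9: Thu, Aug 9: Sun, Sep 9: Wed, Oct 9: Fri, Nov 9: Mon, Dec 9: Wed.
Tuesday occurs in June — 1 month.

1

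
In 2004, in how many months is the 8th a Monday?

Check the 8th of each month of 2004: Jan 8: Thu, Feb 8: Sun, Mar 8: Mon, Apr 8: Thu, May 8: Sat, Jun 8: Tue, Jul 8: Thu, Aug 8: Sun, Sep 8: Wed, Oct 8: Fri, Nov 8: Mon, Dec 8: Wed.
Monday occurs in March, November — 2 months.

2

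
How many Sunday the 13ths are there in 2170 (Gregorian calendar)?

1

Check the 13th of each month of 2170: Jan 13: Sat, Feb 13: Tue, Mar 13: Tue, Apr 13: Fri, May 13: Sun, Jun 13: Wed, Jul 13: Fri, Aug 13: Mon, Sep 13: Thu, Oct 13: Sat, Nov 13: Tue, Dec 13: Thu.
Sunday occurs in May — 1 month.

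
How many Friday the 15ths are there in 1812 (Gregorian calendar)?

1

Check the 15th of each month of 1812: Jan 15: Wed, Feb 15: Sat, Mar 15: Sun, Apr 15: Wed, May 15: Fri, Jun 15: Mon, Jul 15: Wed, Aug 15: Sat, Sep 15: Tue, Oct 15: Thu, Nov 15: Sun, Dec 15: Tue.
Friday occurs in May — 1 month.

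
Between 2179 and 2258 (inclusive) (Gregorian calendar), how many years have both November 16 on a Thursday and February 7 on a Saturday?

Check each year's weekday for November 16 and February 7:
  2179: Tue/Sun  2180: Thu/Mon  2181: Fri/Wed  2182: Sat/Thu  2183: Sun/Fri  2184: Tue/Sat  2185: Wed/Mon  2186: Thu/Tue  2187: Fri/Wed  2188: Sun/Thu  2189: Mon/Sat  2190: Tue/Sun  2191: Wed/Mon  2192: Fri/Tue  …(52 more)…  2245: Sun/Fri  2246: Mon/Sat  2247: Tue/Sun  2248: Thu/Mon  2249: Fri/Wed  2250: Sat/Thu  2251: Sun/Fri  2252: Tue/Sat  2253: Wed/Mon  2254: Thu/Tue  2255: Fri/Wed  2256: Sun/Thu  2257: Mon/Sat  2258: Tue/Sun
Both conditions hold in: no year — 0.

0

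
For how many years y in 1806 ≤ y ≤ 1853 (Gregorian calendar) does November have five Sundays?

14

November has 30 days; it has five Sundays when Sunday falls among the first (month-length − 28) days — i.e. when November 1 is one of Sunday/Saturday.
November 1 by year: 1806:Sat✓ 1807:Sun✓ 1808:Tue 1809:Wed 1810:Thu 1811:Fri 1812:Sun✓ 1813:Mon 1814:Tue 1815:Wed 1816:Fri 1817:Sat✓ 1818:Sun✓ 1819:Mon 1820:Wed …(18 more)… 1839:Fri 1840:Sun✓ 1841:Mon 1842:Tue 1843:Wed 1844:Fri 1845:Sat✓ 1846:Sun✓ 1847:Mon 1848:Wed 1849:Thu 1850:Fri 1851:Sat✓ 1852:Mon 1853:Tue
Years with five Sundays: 1806, 1807, 1812, 1817, 1818, 1823, 1828, 1829, 1834, 1835, 1840, 1845, 1846, 1851 → 14.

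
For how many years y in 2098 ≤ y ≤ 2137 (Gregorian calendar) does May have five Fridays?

May has 31 days; it has five Fridays when Friday falls among the first (month-length − 28) days — i.e. when May 1 is one of Friday/Thursday/Wednesday.
May 1 by year: 2098:Thu✓ 2099:Fri✓ 2100:Sat 2101:Sun 2102:Mon 2103:Tue 2104:Thu✓ 2105:Fri✓ 2106:Sat 2107:Sun 2108:Tue 2109:Wed✓ 2110:Thu✓ 2111:Fri✓ 2112:Sun …(10 more)… 2123:Sat 2124:Mon 2125:Tue 2126:Wed✓ 2127:Thu✓ 2128:Sat 2129:Sun 2130:Mon 2131:Tue 2132:Thu✓ 2133:Fri✓ 2134:Sat 2135:Sun 2136:Tue 2137:Wed✓
Years with five Fridays: 2098, 2099, 2104, 2105, 2109, 2110, 2111, 2115, 2116, 2120, 2121, 2122, 2126, 2127, 2132, 2133, 2137 → 17.

17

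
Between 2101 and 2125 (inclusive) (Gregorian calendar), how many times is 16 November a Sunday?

Track 16 November's weekday year by year (advancing +1, or +2 across a Feb 29):
  2101: Wed  2102: Thu (+1)  2103: Fri (+1)  2104: Sun (+2) ✓  2105: Mon (+1)
  2106: Tue (+1)  2107: Wed (+1)  2108: Fri (+2)  2109: Sat (+1)  2110: Sun (+1) ✓
  2111: Mon (+1)  2112: Wed (+2)  2113: Thu (+1)  2114: Fri (+1)  2115: Sat (+1)
  2116: Mon (+2)  2117: Tue (+1)  2118: Wed (+1)  2119: Thu (+1)  2120: Sat (+2)
  2121: Sun (+1) ✓  2122: Mon (+1)  2123: Tue (+1)  2124: Thu (+2)  2125: Fri (+1)
Sunday years: 2104, 2110, 2121 — 3 in total.

3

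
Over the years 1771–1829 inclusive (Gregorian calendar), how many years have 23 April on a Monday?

Track 23 April's weekday year by year (advancing +1, or +2 across a Feb 29):
  1771: Tue  1772: Thu (+2)  1773: Fri (+1)  1774: Sat (+1)  1775: Sun (+1)
  1776: Tue (+2)  1777: Wed (+1)  1778: Thu (+1)  1779: Fri (+1)  1780: Sun (+2)
  1781: Mon (+1) ✓  1782: Tue (+1)  1783: Wed (+1)  1784: Fri (+2)  … (31 more years) …
  1816: Tue (+2)  1817: Wed (+1)  1818: Thu (+1)  1819: Fri (+1)  1820: Sun (+2)
  1821: Mon (+1) ✓  1822: Tue (+1)  1823: Wed (+1)  1824: Fri (+2)  1825: Sat (+1)
  1826: Sun (+1)  1827: Mon (+1) ✓  1828: Wed (+2)  1829: Thu (+1)
Monday years: 1781, 1787, 1792, 1798, 1804, 1810, 1821, 1827 — 8 in total.

8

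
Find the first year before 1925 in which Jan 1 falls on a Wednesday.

Jan 1 advances by 2 weekdays after a leap year and by 1 after a common year.
1925: Jan 1 is Thursday.
1924: Tuesday (leap)
1923: Monday
1922: Sunday
1921: Saturday
1920: Thursday (leap)
1919: Wednesday
1919 begins on a Wednesday

1919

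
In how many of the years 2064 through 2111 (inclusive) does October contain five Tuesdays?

18

October has 31 days; it has five Tuesdays when Tuesday falls among the first (month-length − 28) days — i.e. when October 1 is one of Tuesday/Monday/Sunday.
October 1 by year: 2064:Wed 2065:Thu 2066:Fri 2067:Sat 2068:Mon✓ 2069:Tue✓ 2070:Wed 2071:Thu 2072:Sat 2073:Sun✓ 2074:Mon✓ 2075:Tue✓ 2076:Thu 2077:Fri 2078:Sat …(18 more)… 2097:Tue✓ 2098:Wed 2099:Thu 2100:Fri 2101:Sat 2102:Sun✓ 2103:Mon✓ 2104:Wed 2105:Thu 2106:Fri 2107:Sat 2108:Mon✓ 2109:Tue✓ 2110:Wed 2111:Thu
Years with five Tuesdays: 2068, 2069, 2073, 2074, 2075, 2079, 2080, 2084, 2085, 2086, 2090, 2091, 2096, 2097, 2102, 2103, 2108, 2109 → 18.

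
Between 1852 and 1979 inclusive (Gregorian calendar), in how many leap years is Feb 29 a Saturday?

5

Leap years in 1852–1979: 31 of them.
Feb 29 weekday advances by 5 (mod 7) from one leap year to the next four years later (or differs when a century non-leap intervenes).
Leap-day weekdays: 1852:Sun 1856:Fri 1860:Wed 1864:Mon 1868:Sat✓ 1872:Thu 1876:Tue 1880:Sun 1884:Fri 1888:Wed 1892:Mon 1896:Sat✓ 1904:Mon …(5 more)… 1928:Wed 1932:Mon 1936:Sat✓ 1940:Thu 1944:Tue 1948:Sun 1952:Fri 1956:Wed 1960:Mon 1964:Sat✓ 1968:Thu 1972:Tue 1976:Sun
Saturday: 1868, 1896, 1908, 1936, 1964 → 5.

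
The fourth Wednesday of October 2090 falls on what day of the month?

October 1, 2090 is a Sunday, so the first Wednesday is the 4th.
The fourth Wednesday is 4 + 21 = 25.

25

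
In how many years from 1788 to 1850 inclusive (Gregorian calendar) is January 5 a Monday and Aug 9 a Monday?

1

Check each year's weekday for January 5 and Aug 9:
  1788: Sat/Sat  1789: Mon/Sun  1790: Tue/Mon  1791: Wed/Tue  1792: Thu/Thu  1793: Sat/Fri  1794: Sun/Sat  1795: Mon/Sun  1796: Tue/Tue  1797: Thu/Wed  1798: Fri/Thu  1799: Sat/Fri  1800: Sun/Sat  1801: Mon/Sun  …(35 more)…  1837: Thu/Wed  1838: Fri/Thu  1839: Sat/Fri  1840: Sun/Sun  1841: Tue/Mon  1842: Wed/Tue  1843: Thu/Wed  1844: Fri/Fri  1845: Sun/Sat  1846: Mon/Sun  1847: Tue/Mon  1848: Wed/Wed  1849: Fri/Thu  1850: Sat/Fri
Both conditions hold in: 1824 — 1.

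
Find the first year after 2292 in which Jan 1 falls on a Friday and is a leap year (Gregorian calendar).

2304

Jan 1 advances by 2 weekdays after a leap year and by 1 after a common year.
2292: Jan 1 is Friday (leap).
2293: Sunday
2294: Monday
2295: Tuesday
2296: Wednesday (leap)
2297: Friday
2298: Saturday
2299: Sunday
2300: Monday
2301: Tuesday
2302: Wednesday
2303: Thursday
2304: Friday (leap)
2304 begins on a Friday and is a leap year.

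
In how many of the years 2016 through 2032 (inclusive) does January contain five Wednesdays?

8

January has 31 days; it has five Wednesdays when Wednesday falls among the first (month-length − 28) days — i.e. when January 1 is one of Wednesday/Tuesday/Monday.
January 1 by year: 2016:Fri 2017:Sun 2018:Mon✓ 2019:Tue✓ 2020:Wed✓ 2021:Fri 2022:Sat 2023:Sun 2024:Mon✓ 2025:Wed✓ 2026:Thu 2027:Fri 2028:Sat 2029:Mon✓ 2030:Tue✓ 2031:Wed✓ 2032:Thu
Years with five Wednesdays: 2018, 2019, 2020, 2024, 2025, 2029, 2030, 2031 → 8.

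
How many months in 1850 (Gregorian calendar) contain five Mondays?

4

A month of length L has five Mondays iff its first Monday is on day ≤ L−28 (so day 1–3 in a 31-day month, 1–2 in a 30-day month, day 1 in a leap February).
Checking each month of 1850: Jan starts Tue (31d); Feb starts Fri (28d); Mar starts Fri (31d); Apr starts Mon (30d) ✓; May starts Wed (31d); Jun starts Sat (30d); Jul starts Mon (31d) ✓; Aug starts Thu (31d); Sep starts Sun (30d) ✓; Oct starts Tue (31d); Nov starts Fri (30d); Dec starts Sun (31d) ✓.
Five-Monday months: April, July, September, December → 4.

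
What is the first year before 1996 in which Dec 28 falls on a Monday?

1992

From one year to the next, a fixed date's weekday advances by 1, or by 2 when a Feb 29 lies between the two dates.
1996: December 28 is Saturday.
1995: Thursday (−2)
1994: Wednesday (−1)
1993: Tuesday (−1)
1992: Monday (−1)
Dec 28 falls on a Monday in 1992.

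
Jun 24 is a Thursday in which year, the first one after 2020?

2021

From one year to the next, a fixed date's weekday advances by 1, or by 2 when a Feb 29 lies between the two dates.
2020: June 24 is Wednesday.
2021: Thursday (+1)
Jun 24 falls on a Thursday in 2021.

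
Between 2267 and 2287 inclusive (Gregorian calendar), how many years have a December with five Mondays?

December has 31 days; it has five Mondays when Monday falls among the first (month-length − 28) days — i.e. when December 1 is one of Monday/Sunday/Saturday.
December 1 by year: 2267:Sun✓ 2268:Tue 2269:Wed 2270:Thu 2271:Fri 2272:Sun✓ 2273:Mon✓ 2274:Tue 2275:Wed 2276:Fri 2277:Sat✓ 2278:Sun✓ 2279:Mon✓ 2280:Wed 2281:Thu 2282:Fri 2283:Sat✓ 2284:Mon✓ 2285:Tue 2286:Wed 2287:Thu
Years with five Mondays: 2267, 2272, 2273, 2277, 2278, 2279, 2283, 2284 → 8.

8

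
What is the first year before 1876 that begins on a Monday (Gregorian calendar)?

Jan 1 advances by 2 weekdays after a leap year and by 1 after a common year.
1876: Jan 1 is Saturday (leap).
1875: Friday
1874: Thursday
1873: Wednesday
1872: Monday (leap)
1872 begins on a Monday

1872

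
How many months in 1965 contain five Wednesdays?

4

A month of length L has five Wednesdays iff its first Wednesday is on day ≤ L−28 (so day 1–3 in a 31-day month, 1–2 in a 30-day month, day 1 in a leap February).
Checking each month of 1965: Jan starts Fri (31d); Feb starts Mon (28d); Mar starts Mon (31d) ✓; Apr starts Thu (30d); May starts Sat (31d); Jun starts Tue (30d) ✓; Jul starts Thu (31d); Aug starts Sun (31d); Sep starts Wed (30d) ✓; Oct starts Fri (31d); Nov starts Mon (30d); Dec starts Wed (31d) ✓.
Five-Wednesday months: March, June, September, December → 4.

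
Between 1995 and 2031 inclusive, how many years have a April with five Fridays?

9

April has 30 days; it has five Fridays when Friday falls among the first (month-length − 28) days — i.e. when April 1 is one of Friday/Thursday.
April 1 by year: 1995:Sat 1996:Mon 1997:Tue 1998:Wed 1999:Thu✓ 2000:Sat 2001:Sun 2002:Mon 2003:Tue 2004:Thu✓ 2005:Fri✓ 2006:Sat 2007:Sun 2008:Tue 2009:Wed …(7 more)… 2017:Sat 2018:Sun 2019:Mon 2020:Wed 2021:Thu✓ 2022:Fri✓ 2023:Sat 2024:Mon 2025:Tue 2026:Wed 2027:Thu✓ 2028:Sat 2029:Sun 2030:Mon 2031:Tue
Years with five Fridays: 1999, 2004, 2005, 2010, 2011, 2016, 2021, 2022, 2027 → 9.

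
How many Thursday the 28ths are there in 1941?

1

Check the 28th of each month of 1941: Jan 28: Tue, Feb 28: Fri, Mar 28: Fri, Apr 28: Mon, May 28: Wed, Jun 28: Sat, Jul 28: Mon, Aug 28: Thu, Sep 28: Sun, Oct 28: Tue, Nov 28: Fri, Dec 28: Sun.
Thursday occurs in August — 1 month.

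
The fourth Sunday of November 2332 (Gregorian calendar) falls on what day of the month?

November 1, 2332 is a Tuesday, so the first Sunday is the 6th.
The fourth Sunday is 6 + 21 = 27.

27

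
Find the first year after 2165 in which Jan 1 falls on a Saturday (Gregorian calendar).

Jan 1 advances by 2 weekdays after a leap year and by 1 after a common year.
2165: Jan 1 is Tuesday.
2166: Wednesday
2167: Thursday
2168: Friday (leap)
2169: Sunday
2170: Monday
2171: Tuesday
2172: Wednesday (leap)
2173: Friday
2174: Saturday
2174 begins on a Saturday

2174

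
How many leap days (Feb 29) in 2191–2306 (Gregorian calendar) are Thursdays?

3

Leap years in 2191–2306: 27 of them.
Feb 29 weekday advances by 5 (mod 7) from one leap year to the next four years later (or differs when a century non-leap intervenes).
Leap-day weekdays: 2192:Wed 2196:Mon 2204:Wed 2208:Mon 2212:Sat 2216:Thu✓ 2220:Tue 2224:Sun 2228:Fri 2232:Wed 2236:Mon 2240:Sat 2244:Thu✓ 2248:Tue 2252:Sun 2256:Fri 2260:Wed 2264:Mon 2268:Sat 2272:Thu✓ 2276:Tue 2280:Sun 2284:Fri 2288:Wed 2292:Mon 2296:Sat 2304:Mon
Thursday: 2216, 2244, 2272 → 3.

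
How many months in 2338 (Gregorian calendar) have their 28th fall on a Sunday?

1

Check the 28th of each month of 2338: Jan 28: Fri, Feb 28: Mon, Mar 28: Mon, Apr 28: Thu, May 28: Sat, Jun 28: Tue, Jul 28: Thu, Aug 28: Sun, Sep 28: Wed, Oct 28: Fri, Nov 28: Mon, Dec 28: Wed.
Sunday occurs in August — 1 month.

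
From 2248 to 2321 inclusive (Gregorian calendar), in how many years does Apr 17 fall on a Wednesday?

Track Apr 17's weekday year by year (advancing +1, or +2 across a Feb 29):
  2248: Mon  2249: Tue (+1)  2250: Wed (+1) ✓  2251: Thu (+1)  2252: Sat (+2)
  2253: Sun (+1)  2254: Mon (+1)  2255: Tue (+1)  2256: Thu (+2)  2257: Fri (+1)
  2258: Sat (+1)  2259: Sun (+1)  2260: Tue (+2)  2261: Wed (+1) ✓  … (46 more years) …
  2308: Fri (+2)  2309: Sat (+1)  2310: Sun (+1)  2311: Mon (+1)  2312: Wed (+2) ✓
  2313: Thu (+1)  2314: Fri (+1)  2315: Sat (+1)  2316: Mon (+2)  2317: Tue (+1)
  2318: Wed (+1) ✓  2319: Thu (+1)  2320: Sat (+2)  2321: Sun (+1)
Wednesday years: 2250, 2261, 2267, 2272, 2278, 2289, 2295, 2301, 2307, 2312, 2318 — 11 in total.

11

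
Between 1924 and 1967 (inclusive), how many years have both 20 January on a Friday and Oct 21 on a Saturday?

5

Check each year's weekday for 20 January and Oct 21:
  1924: Sun/Tue  1925: Tue/Wed  1926: Wed/Thu  1927: Thu/Fri  1928: Fri/Sun  1929: Sun/Mon  1930: Mon/Tue  1931: Tue/Wed  1932: Wed/Fri  1933: Fri/Sat ✓  1934: Sat/Sun  1935: Sun/Mon  1936: Mon/Wed  1937: Wed/Thu  …(16 more)…  1954: Wed/Thu  1955: Thu/Fri  1956: Fri/Sun  1957: Sun/Mon  1958: Mon/Tue  1959: Tue/Wed  1960: Wed/Fri  1961: Fri/Sat ✓  1962: Sat/Sun  1963: Sun/Mon  1964: Mon/Wed  1965: Wed/Thu  1966: Thu/Fri  1967: Fri/Sat ✓
Both conditions hold in: 1933, 1939, 1950, 1961, 1967 — 5.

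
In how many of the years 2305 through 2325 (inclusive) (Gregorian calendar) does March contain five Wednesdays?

March has 31 days; it has five Wednesdays when Wednesday falls among the first (month-length − 28) days — i.e. when March 1 is one of Wednesday/Tuesday/Monday.
March 1 by year: 2305:Wed✓ 2306:Thu 2307:Fri 2308:Sun 2309:Mon✓ 2310:Tue✓ 2311:Wed✓ 2312:Fri 2313:Sat 2314:Sun 2315:Mon✓ 2316:Wed✓ 2317:Thu 2318:Fri 2319:Sat 2320:Mon✓ 2321:Tue✓ 2322:Wed✓ 2323:Thu 2324:Sat 2325:Sun
Years with five Wednesdays: 2305, 2309, 2310, 2311, 2315, 2316, 2320, 2321, 2322 → 9.

9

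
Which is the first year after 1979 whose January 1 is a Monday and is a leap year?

1996

Jan 1 advances by 2 weekdays after a leap year and by 1 after a common year.
1979: Jan 1 is Monday.
1980: Tuesday (leap)
1981: Thursday
1982: Friday
1983: Saturday
1984: Sunday (leap)
1985: Tuesday
1986: Wednesday
1987: Thursday
1988: Friday (leap)
1989: Sunday
1990: Monday
1991: Tuesday
1992: Wednesday (leap)
1993: Friday
1994: Saturday
1995: Sunday
1996: Monday (leap)
1996 begins on a Monday and is a leap year.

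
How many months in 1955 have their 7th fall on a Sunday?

1

Check the 7th of each month of 1955: Jan 7: Fri, Feb 7: Mon, Mar 7: Mon, Apr 7: Thu, May 7: Sat, Jun 7: Tue, Jul 7: Thu, Aug 7: Sun, Sep 7: Wed, Oct 7: Fri, Nov 7: Mon, Dec 7: Wed.
Sunday occurs in August — 1 month.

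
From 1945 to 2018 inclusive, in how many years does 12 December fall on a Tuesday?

10

Track 12 December's weekday year by year (advancing +1, or +2 across a Feb 29):
  1945: Wed  1946: Thu (+1)  1947: Fri (+1)  1948: Sun (+2)  1949: Mon (+1)
  1950: Tue (+1) ✓  1951: Wed (+1)  1952: Fri (+2)  1953: Sat (+1)  1954: Sun (+1)
  1955: Mon (+1)  1956: Wed (+2)  1957: Thu (+1)  1958: Fri (+1)  … (46 more years) …
  2005: Mon (+1)  2006: Tue (+1) ✓  2007: Wed (+1)  2008: Fri (+2)  2009: Sat (+1)
  2010: Sun (+1)  2011: Mon (+1)  2012: Wed (+2)  2013: Thu (+1)  2014: Fri (+1)
  2015: Sat (+1)  2016: Mon (+2)  2017: Tue (+1) ✓  2018: Wed (+1)
Tuesday years: 1950, 1961, 1967, 1972, 1978, 1989, 1995, 2000, 2006, 2017 — 10 in total.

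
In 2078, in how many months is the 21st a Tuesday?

1

Check the 21st of each month of 2078: Jan 21: Fri, Feb 21: Mon, Mar 21: Mon, Apr 21: Thu, May 21: Sat, Jun 21: Tue, Jul 21: Thu, Aug 21: Sun, Sep 21: Wed, Oct 21: Fri, Nov 21: Mon, Dec 21: Wed.
Tuesday occurs in June — 1 month.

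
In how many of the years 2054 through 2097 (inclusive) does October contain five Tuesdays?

19

October has 31 days; it has five Tuesdays when Tuesday falls among the first (month-length − 28) days — i.e. when October 1 is one of Tuesday/Monday/Sunday.
October 1 by year: 2054:Thu 2055:Fri 2056:Sun✓ 2057:Mon✓ 2058:Tue✓ 2059:Wed 2060:Fri 2061:Sat 2062:Sun✓ 2063:Mon✓ 2064:Wed 2065:Thu 2066:Fri 2067:Sat 2068:Mon✓ …(14 more)… 2083:Fri 2084:Sun✓ 2085:Mon✓ 2086:Tue✓ 2087:Wed 2088:Fri 2089:Sat 2090:Sun✓ 2091:Mon✓ 2092:Wed 2093:Thu 2094:Fri 2095:Sat 2096:Mon✓ 2097:Tue✓
Years with five Tuesdays: 2056, 2057, 2058, 2062, 2063, 2068, 2069, 2073, 2074, 2075, 2079, 2080, 2084, 2085, 2086, 2090, 2091, 2096, 2097 → 19.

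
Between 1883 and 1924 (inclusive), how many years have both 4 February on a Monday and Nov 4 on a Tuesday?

Check each year's weekday for 4 February and Nov 4:
  1883: Sun/Sun  1884: Mon/Tue ✓  1885: Wed/Wed  1886: Thu/Thu  1887: Fri/Fri  1888: Sat/Sun  1889: Mon/Mon  1890: Tue/Tue  1891: Wed/Wed  1892: Thu/Fri  1893: Sat/Sat  1894: Sun/Sun  1895: Mon/Mon  1896: Tue/Wed  …(14 more)…  1911: Sat/Sat  1912: Sun/Mon  1913: Tue/Tue  1914: Wed/Wed  1915: Thu/Thu  1916: Fri/Sat  1917: Sun/Sun  1918: Mon/Mon  1919: Tue/Tue  1920: Wed/Thu  1921: Fri/Fri  1922: Sat/Sat  1923: Sun/Sun  1924: Mon/Tue ✓
Both conditions hold in: 1884, 1924 — 2.

2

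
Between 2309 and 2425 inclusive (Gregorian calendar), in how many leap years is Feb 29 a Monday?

4

Leap years in 2309–2425: 29 of them.
Feb 29 weekday advances by 5 (mod 7) from one leap year to the next four years later (or differs when a century non-leap intervenes).
Leap-day weekdays: 2312:Thu 2316:Tue 2320:Sun 2324:Fri 2328:Wed 2332:Mon✓ 2336:Sat 2340:Thu 2344:Tue 2348:Sun 2352:Fri 2356:Wed 2360:Mon✓ …(3 more)… 2376:Sun 2380:Fri 2384:Wed 2388:Mon✓ 2392:Sat 2396:Thu 2400:Tue 2404:Sun 2408:Fri 2412:Wed 2416:Mon✓ 2420:Sat 2424:Thu
Monday: 2332, 2360, 2388, 2416 → 4.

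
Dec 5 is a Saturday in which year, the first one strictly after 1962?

1964

From one year to the next, a fixed date's weekday advances by 1, or by 2 when a Feb 29 lies between the two dates.
1962: December 5 is Wednesday.
1963: Thursday (+1)
1964: Saturday (+2)
Dec 5 falls on a Saturday in 1964.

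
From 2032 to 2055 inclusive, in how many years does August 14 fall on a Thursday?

Track August 14's weekday year by year (advancing +1, or +2 across a Feb 29):
  2032: Sat  2033: Sun (+1)  2034: Mon (+1)  2035: Tue (+1)  2036: Thu (+2) ✓
  2037: Fri (+1)  2038: Sat (+1)  2039: Sun (+1)  2040: Tue (+2)  2041: Wed (+1)
  2042: Thu (+1) ✓  2043: Fri (+1)  2044: Sun (+2)  2045: Mon (+1)  2046: Tue (+1)
  2047: Wed (+1)  2048: Fri (+2)  2049: Sat (+1)  2050: Sun (+1)  2051: Mon (+1)
  2052: Wed (+2)  2053: Thu (+1) ✓  2054: Fri (+1)  2055: Sat (+1)
Thursday years: 2036, 2042, 2053 — 3 in total.

3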